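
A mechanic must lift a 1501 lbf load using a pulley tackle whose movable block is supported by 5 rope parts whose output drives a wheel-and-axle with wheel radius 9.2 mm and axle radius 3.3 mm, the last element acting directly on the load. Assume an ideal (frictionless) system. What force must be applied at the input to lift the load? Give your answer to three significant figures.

Block-and-tackle MA = number of supporting rope parts = 5.
Wheel-and-axle MA = R/r = 9.2/3.3 = 2.7879.
Combined ideal MA = 5 × 2.7879 = 13.939.
Effort = load / MA = 1501 / 13.939 = 107.68 lbf.

108 lbf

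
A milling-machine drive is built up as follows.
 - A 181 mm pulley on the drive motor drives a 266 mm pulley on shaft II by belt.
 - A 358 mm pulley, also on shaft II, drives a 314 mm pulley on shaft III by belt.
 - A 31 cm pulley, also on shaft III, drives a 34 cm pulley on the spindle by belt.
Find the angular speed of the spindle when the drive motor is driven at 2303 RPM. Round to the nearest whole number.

1629 RPM

Belt: ratio = 266/181 = 1.4696, so shaft II turns at 2303 / 1.4696 = 1567.1 RPM.
Belt: ratio = 314/358 = 0.87709, so shaft III turns at 1567.1 / 0.87709 = 1786.7 RPM.
Belt: ratio = 34/31 = 1.0968, so the spindle turns at 1786.7 / 1.0968 = 1629 RPM.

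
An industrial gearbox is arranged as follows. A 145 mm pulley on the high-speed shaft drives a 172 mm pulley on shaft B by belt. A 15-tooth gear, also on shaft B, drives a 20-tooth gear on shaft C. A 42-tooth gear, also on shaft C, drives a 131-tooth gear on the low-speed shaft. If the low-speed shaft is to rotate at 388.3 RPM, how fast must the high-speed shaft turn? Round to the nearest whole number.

Overall ratio R = 1.1862 × 1.3333 × 3.119 = 4.9331.
Required input speed = output speed × R = 388.3 × 4.9331 = 1915.5 RPM.

1916 RPM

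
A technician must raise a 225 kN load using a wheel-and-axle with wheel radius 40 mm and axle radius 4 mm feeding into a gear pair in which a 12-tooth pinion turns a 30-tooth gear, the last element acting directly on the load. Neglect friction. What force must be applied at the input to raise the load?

9 kN

Wheel-and-axle MA = R/r = 40/4 = 10.
Gear pair MA = 30/12 = 2.5.
Combined ideal MA = 10 × 2.5 = 25.
Effort = load / MA = 225 / 25 = 9 kN.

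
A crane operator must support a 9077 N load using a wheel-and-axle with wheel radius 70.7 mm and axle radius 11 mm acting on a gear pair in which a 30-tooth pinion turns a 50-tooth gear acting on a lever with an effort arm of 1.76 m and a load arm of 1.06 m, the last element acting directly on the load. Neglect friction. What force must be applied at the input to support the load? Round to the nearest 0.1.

510.3 N

Wheel-and-axle MA = R/r = 70.7/11 = 6.4273.
Gear pair MA = 50/30 = 1.6667.
Lever MA = effort arm / load arm = 1.76/1.06 = 1.6604.
Combined ideal MA = 6.4273 × 1.6667 × 1.6604 = 17.786.
Effort = load / MA = 9077 / 17.786 = 510.34 N.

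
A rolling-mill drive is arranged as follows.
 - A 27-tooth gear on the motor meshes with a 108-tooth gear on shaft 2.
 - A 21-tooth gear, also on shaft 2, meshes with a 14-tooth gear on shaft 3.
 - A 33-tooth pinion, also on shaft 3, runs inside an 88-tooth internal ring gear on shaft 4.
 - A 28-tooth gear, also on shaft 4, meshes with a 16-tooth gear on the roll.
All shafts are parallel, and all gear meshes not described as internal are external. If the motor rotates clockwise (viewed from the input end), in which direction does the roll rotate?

the motor → shaft 2: external mesh, 1 reversal → CCW.
shaft 2 → shaft 3: external mesh, 1 reversal → CW.
shaft 3 → shaft 4: internal mesh, same direction → CW.
shaft 4 → the roll: external mesh, 1 reversal → CCW.
3 reversals in total — an odd number — so the roll turns opposite to the motor.

anticlockwise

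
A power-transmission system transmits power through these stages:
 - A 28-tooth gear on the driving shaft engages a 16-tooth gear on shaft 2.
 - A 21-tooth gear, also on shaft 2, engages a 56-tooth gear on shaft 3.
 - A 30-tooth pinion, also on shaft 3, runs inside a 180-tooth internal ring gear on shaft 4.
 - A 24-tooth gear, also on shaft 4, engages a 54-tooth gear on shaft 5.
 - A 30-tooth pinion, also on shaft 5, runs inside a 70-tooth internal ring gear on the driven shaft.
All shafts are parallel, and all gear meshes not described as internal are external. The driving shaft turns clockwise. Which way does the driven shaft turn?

the driving shaft → shaft 2: external mesh, 1 reversal → CCW.
shaft 2 → shaft 3: external mesh, 1 reversal → CW.
shaft 3 → shaft 4: internal mesh, same direction → CW.
shaft 4 → shaft 5: external mesh, 1 reversal → CCW.
shaft 5 → the driven shaft: internal mesh, same direction → CCW.
3 reversals in total — an odd number — so the driven shaft turns opposite to the driving shaft.

counterclockwise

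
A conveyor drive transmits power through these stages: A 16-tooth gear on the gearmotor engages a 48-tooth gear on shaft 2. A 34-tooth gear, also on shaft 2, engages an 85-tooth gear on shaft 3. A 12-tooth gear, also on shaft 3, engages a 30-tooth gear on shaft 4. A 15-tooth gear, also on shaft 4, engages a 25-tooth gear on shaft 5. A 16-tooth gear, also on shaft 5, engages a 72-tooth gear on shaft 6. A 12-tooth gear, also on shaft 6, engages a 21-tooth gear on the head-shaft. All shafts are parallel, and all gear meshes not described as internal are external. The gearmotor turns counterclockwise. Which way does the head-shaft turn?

counterclockwise

the gearmotor → shaft 2: external mesh, 1 reversal → CW.
shaft 2 → shaft 3: external mesh, 1 reversal → CCW.
shaft 3 → shaft 4: external mesh, 1 reversal → CW.
shaft 4 → shaft 5: external mesh, 1 reversal → CCW.
shaft 5 → shaft 6: external mesh, 1 reversal → CW.
shaft 6 → the head-shaft: external mesh, 1 reversal → CCW.
6 reversals in total — an even number — so the head-shaft turns the same way as the gearmotor.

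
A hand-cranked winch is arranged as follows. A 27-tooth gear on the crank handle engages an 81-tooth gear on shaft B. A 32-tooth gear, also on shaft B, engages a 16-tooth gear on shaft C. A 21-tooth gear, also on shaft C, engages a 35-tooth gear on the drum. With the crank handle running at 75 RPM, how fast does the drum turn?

gear mesh 81/27 = 3 → 75/3 = 25 RPM
gear mesh 16/32 = 0.5 → 25/0.5 = 50 RPM
gear mesh 35/21 = 1.6667 → 50/1.6667 = 30 RPM

30 RPM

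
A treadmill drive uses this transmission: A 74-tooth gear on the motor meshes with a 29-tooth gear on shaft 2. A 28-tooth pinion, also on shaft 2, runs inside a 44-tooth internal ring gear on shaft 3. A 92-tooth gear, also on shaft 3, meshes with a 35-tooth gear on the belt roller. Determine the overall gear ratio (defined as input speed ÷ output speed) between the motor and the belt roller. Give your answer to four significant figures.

0.2343

Each stage contributes driven/driver: gear mesh 29/74 = 0.39189, internal gear 44/28 = 1.5714, gear mesh 35/92 = 0.38043.
Overall: 0.39189 × 1.5714 × 0.38043 = 0.23428.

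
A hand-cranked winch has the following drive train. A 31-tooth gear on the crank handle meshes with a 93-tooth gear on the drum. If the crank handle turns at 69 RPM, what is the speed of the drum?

gear mesh 93/31 = 3 → 69/3 = 23 RPM

23 RPM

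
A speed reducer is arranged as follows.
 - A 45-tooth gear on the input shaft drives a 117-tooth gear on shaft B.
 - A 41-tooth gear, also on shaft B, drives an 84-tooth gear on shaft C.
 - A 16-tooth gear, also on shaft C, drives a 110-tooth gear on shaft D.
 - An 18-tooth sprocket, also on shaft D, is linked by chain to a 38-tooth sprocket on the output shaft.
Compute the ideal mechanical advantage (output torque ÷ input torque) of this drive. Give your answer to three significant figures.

77.3

Each stage contributes driven/driver: gear mesh 117/45 = 2.6, gear mesh 84/41 = 2.0488, gear mesh 110/16 = 6.875, chain 38/18 = 2.1111.
Overall: 2.6 × 2.0488 × 6.875 × 2.1111 = 77.313.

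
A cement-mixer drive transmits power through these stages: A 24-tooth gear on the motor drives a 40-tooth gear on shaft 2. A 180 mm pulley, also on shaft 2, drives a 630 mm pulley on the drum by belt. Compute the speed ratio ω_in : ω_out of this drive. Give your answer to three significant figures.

5.83

Each stage contributes driven/driver: gear mesh 40/24 = 1.6667, belt 630/180 = 3.5.
Overall: 1.6667 × 3.5 = 5.8333.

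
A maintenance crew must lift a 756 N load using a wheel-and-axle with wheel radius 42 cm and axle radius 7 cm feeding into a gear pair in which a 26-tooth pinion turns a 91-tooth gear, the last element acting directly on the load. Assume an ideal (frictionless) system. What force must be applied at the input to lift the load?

36 N

Wheel-and-axle MA = R/r = 42/7 = 6.
Gear pair MA = 91/26 = 3.5.
Combined ideal MA = 6 × 3.5 = 21.
Effort = load / MA = 756 / 21 = 36 N.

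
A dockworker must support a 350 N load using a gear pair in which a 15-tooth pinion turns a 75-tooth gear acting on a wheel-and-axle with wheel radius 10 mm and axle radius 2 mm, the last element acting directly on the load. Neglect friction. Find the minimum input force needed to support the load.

Gear pair MA = 75/15 = 5.
Wheel-and-axle MA = R/r = 10/2 = 5.
Combined ideal MA = 5 × 5 = 25.
Effort = load / MA = 350 / 25 = 14 N.

14 N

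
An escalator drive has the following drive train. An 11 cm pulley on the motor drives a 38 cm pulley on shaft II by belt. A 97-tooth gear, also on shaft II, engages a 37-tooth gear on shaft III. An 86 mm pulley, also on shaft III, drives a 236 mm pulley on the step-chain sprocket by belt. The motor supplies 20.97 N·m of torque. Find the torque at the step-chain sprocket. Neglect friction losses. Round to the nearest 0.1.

After the belt (38/11): 20.97 × 3.4545 = 72.442 N·m
After the gear mesh (37/97): 72.442 × 0.38144 = 27.632 N·m
After the belt (236/86): 27.632 × 2.7442 = 75.829 N·m

75.8 N·m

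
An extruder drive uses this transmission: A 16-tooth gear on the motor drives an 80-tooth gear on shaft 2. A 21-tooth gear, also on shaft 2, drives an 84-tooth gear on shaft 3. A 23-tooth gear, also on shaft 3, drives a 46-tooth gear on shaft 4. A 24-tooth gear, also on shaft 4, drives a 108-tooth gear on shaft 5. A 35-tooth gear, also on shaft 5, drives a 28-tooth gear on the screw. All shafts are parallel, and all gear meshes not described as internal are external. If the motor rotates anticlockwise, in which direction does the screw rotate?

clockwise

the motor → shaft 2: external mesh, 1 reversal → CW.
shaft 2 → shaft 3: external mesh, 1 reversal → CCW.
shaft 3 → shaft 4: external mesh, 1 reversal → CW.
shaft 4 → shaft 5: external mesh, 1 reversal → CCW.
shaft 5 → the screw: external mesh, 1 reversal → CW.
5 reversals in total — an odd number — so the screw turns opposite to the motor.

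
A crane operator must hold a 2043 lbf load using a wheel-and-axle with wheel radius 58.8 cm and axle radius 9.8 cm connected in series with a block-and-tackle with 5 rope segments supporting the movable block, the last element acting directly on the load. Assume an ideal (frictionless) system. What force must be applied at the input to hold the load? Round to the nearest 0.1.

68.1 lbf

Wheel-and-axle MA = R/r = 58.8/9.8 = 6.
Block-and-tackle MA = number of supporting rope parts = 5.
Combined ideal MA = 6 × 5 = 30.
Effort = load / MA = 2043 / 30 = 68.1 lbf.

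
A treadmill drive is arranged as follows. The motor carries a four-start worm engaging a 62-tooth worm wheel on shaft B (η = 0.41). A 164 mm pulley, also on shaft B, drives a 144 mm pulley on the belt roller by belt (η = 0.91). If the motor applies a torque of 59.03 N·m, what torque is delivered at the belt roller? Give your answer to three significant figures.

worm 62/4 = 15.5 → τ = 59.03·15.5·0.41 = 375.14 N·m
belt 144/164 = 0.87805 → τ = 375.14·0.87805·0.91 = 299.74 N·m

300 N·m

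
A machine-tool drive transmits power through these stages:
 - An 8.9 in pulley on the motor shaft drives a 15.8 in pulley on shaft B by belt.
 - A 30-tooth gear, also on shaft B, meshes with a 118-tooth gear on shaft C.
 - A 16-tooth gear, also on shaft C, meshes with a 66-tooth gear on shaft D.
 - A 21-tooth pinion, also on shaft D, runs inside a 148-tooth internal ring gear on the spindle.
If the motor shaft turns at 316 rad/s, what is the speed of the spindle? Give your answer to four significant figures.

1.557 rad/s

belt 15.8/8.9 = 1.7753 → 316/1.7753 = 178 rad/s
gear mesh 118/30 = 3.9333 → 178/3.9333 = 45.254 rad/s
gear mesh 66/16 = 4.125 → 45.254/4.125 = 10.971 rad/s
internal gear 148/21 = 7.0476 → 10.971/7.0476 = 1.5567 rad/s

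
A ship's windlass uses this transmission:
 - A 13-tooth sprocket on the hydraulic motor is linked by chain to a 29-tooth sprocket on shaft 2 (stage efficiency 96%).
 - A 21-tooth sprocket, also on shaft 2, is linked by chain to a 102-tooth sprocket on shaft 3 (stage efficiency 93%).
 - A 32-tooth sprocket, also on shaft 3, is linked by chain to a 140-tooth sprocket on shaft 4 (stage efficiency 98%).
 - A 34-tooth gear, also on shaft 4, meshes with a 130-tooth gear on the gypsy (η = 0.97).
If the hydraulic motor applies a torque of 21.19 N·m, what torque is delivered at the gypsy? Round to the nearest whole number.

chain 29/13 = 2.2308 → τ = 21.19·2.2308·0.96 = 45.379 N·m
chain 102/21 = 4.8571 → τ = 45.379·4.8571·0.93 = 204.98 N·m
chain 140/32 = 4.375 → τ = 204.98·4.375·0.98 = 878.87 N·m
gear mesh 130/34 = 3.8235 → τ = 878.87·3.8235·0.97 = 3259.6 N·m

3260 N·m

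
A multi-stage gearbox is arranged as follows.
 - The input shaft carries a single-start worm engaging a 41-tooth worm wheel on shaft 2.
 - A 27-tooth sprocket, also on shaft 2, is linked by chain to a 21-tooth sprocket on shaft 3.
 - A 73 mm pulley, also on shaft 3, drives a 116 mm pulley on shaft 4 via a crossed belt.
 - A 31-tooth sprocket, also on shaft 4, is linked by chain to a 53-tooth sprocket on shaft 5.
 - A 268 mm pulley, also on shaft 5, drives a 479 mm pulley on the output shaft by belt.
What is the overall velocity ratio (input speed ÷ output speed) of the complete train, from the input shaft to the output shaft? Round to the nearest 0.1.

154.8

Each stage contributes driven/driver: worm 41/1 = 41, chain 21/27 = 0.77778, belt 116/73 = 1.589, chain 53/31 = 1.7097, belt 479/268 = 1.7873.
Overall: 41 × 0.77778 × 1.589 × 1.7097 × 1.7873 = 154.84.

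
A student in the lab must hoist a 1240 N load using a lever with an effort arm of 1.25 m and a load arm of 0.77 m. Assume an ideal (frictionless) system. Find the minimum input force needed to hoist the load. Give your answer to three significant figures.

764 N

Lever MA = effort arm / load arm = 1.25/0.77 = 1.6234.
Effort = load / MA = 1240 / 1.6234 = 763.84 N.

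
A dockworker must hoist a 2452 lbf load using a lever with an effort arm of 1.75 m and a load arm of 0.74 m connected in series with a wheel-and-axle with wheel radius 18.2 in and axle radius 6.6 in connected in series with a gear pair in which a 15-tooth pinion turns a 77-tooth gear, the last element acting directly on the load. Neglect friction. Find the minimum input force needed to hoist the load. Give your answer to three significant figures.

73.2 lbf

Lever MA = effort arm / load arm = 1.75/0.74 = 2.3649.
Wheel-and-axle MA = R/r = 18.2/6.6 = 2.7576.
Gear pair MA = 77/15 = 5.1333.
Combined ideal MA = 2.3649 × 2.7576 × 5.1333 = 33.476.
Effort = load / MA = 2452 / 33.476 = 73.247 lbf.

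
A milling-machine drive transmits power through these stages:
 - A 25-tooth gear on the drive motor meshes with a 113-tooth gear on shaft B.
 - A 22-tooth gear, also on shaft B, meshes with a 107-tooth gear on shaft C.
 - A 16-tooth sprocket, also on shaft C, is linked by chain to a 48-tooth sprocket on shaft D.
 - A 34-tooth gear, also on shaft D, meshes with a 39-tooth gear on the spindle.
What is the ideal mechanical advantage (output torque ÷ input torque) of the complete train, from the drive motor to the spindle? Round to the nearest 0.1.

75.6

Each stage contributes driven/driver: gear mesh 113/25 = 4.52, gear mesh 107/22 = 4.8636, chain 48/16 = 3, gear mesh 39/34 = 1.1471.
Overall: 4.52 × 4.8636 × 3 × 1.1471 = 75.65.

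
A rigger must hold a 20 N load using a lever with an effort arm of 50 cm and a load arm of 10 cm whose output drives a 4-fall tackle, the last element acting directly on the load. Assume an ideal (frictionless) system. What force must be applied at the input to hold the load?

Lever MA = effort arm / load arm = 50/10 = 5.
Block-and-tackle MA = number of supporting rope parts = 4.
Combined ideal MA = 5 × 4 = 20.
Effort = load / MA = 20 / 20 = 1 N.

1 N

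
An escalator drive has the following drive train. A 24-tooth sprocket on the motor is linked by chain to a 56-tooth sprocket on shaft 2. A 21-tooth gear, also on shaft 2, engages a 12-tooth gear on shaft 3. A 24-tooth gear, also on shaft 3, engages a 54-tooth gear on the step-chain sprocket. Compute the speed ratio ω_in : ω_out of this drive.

3

Each stage contributes driven/driver: chain 56/24 = 2.3333, gear mesh 12/21 = 0.57143, gear mesh 54/24 = 2.25.
Overall: 2.3333 × 0.57143 × 2.25 = 3.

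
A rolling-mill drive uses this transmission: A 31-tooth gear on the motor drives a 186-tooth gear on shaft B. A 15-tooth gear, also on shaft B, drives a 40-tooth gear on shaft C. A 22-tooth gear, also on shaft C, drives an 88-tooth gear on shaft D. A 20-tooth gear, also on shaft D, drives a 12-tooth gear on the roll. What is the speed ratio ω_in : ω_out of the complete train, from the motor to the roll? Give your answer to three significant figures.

Each stage contributes driven/driver: gear mesh 186/31 = 6, gear mesh 40/15 = 2.6667, gear mesh 88/22 = 4, gear mesh 12/20 = 0.6.
Overall: 6 × 2.6667 × 4 × 0.6 = 38.4.

38.4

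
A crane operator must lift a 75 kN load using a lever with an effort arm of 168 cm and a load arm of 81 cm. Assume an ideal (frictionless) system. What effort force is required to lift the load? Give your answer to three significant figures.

Lever MA = effort arm / load arm = 168/81 = 2.0741.
Effort = load / MA = 75 / 2.0741 = 36.161 kN.

36.2 kN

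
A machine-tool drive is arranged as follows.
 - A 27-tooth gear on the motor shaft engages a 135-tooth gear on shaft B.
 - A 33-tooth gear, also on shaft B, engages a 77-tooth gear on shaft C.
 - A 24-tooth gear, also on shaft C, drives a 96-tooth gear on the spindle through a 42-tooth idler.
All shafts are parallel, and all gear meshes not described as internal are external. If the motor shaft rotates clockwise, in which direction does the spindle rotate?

clockwise

the motor shaft → shaft B: external mesh, 1 reversal → CCW.
shaft B → shaft C: external mesh, 1 reversal → CW.
shaft C → the spindle: driver → idler → driven is 2 external meshes, 2 reversals → CW.
4 reversals in total — an even number — so the spindle turns the same way as the motor shaft.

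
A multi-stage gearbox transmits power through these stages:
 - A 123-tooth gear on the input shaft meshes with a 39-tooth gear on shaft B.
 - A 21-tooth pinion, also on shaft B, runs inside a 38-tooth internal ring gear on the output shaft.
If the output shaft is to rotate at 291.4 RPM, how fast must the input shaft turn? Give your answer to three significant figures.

Overall ratio R = 0.31707 × 1.8095 = 0.57375.
Required input speed = output speed × R = 291.4 × 0.57375 = 167.19 RPM.

167 RPM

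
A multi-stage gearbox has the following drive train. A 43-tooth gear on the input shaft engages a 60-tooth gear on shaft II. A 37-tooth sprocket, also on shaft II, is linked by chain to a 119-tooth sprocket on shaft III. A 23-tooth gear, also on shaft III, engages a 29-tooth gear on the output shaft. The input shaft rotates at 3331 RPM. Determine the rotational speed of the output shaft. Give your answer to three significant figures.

Gear mesh: ratio = 60/43 = 1.3953, so shaft II turns at 3331 / 1.3953 = 2387.2 RPM.
Chain: ratio = 119/37 = 3.2162, so shaft III turns at 2387.2 / 3.2162 = 742.24 RPM.
Gear mesh: ratio = 29/23 = 1.2609, so the output shaft turns at 742.24 / 1.2609 = 588.68 RPM.

589 RPM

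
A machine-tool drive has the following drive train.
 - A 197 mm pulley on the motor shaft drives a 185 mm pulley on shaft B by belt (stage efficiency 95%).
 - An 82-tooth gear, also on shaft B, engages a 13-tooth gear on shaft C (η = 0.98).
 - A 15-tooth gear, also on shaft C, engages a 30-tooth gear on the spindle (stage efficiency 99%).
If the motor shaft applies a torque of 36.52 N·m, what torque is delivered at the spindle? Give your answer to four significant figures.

10.02 N·m

After the belt (185/197): 36.52 × 0.93909 × 0.95 = 32.581 N·m
After the gear mesh (13/82): 32.581 × 0.15854 × 0.98 = 5.0619 N·m
After the gear mesh (30/15): 5.0619 × 2 × 0.99 = 10.023 N·m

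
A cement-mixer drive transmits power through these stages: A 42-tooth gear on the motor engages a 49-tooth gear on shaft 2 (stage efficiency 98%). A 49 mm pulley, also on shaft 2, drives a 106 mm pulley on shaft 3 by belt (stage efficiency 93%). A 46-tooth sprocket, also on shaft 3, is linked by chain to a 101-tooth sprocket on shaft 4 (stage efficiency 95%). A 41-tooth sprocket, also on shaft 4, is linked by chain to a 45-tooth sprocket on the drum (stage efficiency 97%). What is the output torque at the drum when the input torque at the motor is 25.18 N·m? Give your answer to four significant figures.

128.6 N·m

After the gear mesh (49/42): 25.18 × 1.1667 × 0.98 = 28.789 N·m
After the belt (106/49): 28.789 × 2.1633 × 0.93 = 57.919 N·m
After the chain (101/46): 57.919 × 2.1957 × 0.95 = 120.81 N·m
After the chain (45/41): 120.81 × 1.0976 × 0.97 = 128.62 N·m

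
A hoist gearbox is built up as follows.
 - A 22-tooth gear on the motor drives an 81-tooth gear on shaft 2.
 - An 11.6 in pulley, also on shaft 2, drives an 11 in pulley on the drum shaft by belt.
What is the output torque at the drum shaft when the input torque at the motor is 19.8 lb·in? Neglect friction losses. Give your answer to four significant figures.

After the gear mesh (81/22): 19.8 × 3.6818 = 72.9 lb·in
After the belt (11/11.6): 72.9 × 0.94828 = 69.129 lb·in

69.13 lb·in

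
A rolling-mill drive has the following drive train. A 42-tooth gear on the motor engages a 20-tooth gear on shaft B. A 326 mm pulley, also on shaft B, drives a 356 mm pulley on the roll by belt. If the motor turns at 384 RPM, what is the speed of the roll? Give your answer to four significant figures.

the motor → shaft B (gear mesh, 20/42): 384 ÷ 0.47619 = 806.4 RPM
shaft B → the roll (belt, 356/326): 806.4 ÷ 1.092 = 738.44 RPM

738.4 RPM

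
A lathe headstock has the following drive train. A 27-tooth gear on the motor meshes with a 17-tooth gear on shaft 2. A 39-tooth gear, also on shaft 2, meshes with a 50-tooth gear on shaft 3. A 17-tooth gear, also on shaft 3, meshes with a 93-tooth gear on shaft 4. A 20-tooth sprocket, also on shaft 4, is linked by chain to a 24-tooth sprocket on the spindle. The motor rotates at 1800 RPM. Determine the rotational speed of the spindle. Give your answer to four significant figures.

gear mesh 17/27 = 0.62963 → 1800/0.62963 = 2858.8 RPM
gear mesh 50/39 = 1.2821 → 2858.8/1.2821 = 2229.9 RPM
gear mesh 93/17 = 5.4706 → 2229.9/5.4706 = 407.61 RPM
chain 24/20 = 1.2 → 407.61/1.2 = 339.68 RPM

339.7 RPM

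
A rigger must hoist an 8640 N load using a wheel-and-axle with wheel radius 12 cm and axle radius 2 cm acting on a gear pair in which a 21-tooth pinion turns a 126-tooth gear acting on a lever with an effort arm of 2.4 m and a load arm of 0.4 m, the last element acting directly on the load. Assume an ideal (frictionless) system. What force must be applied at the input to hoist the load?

Wheel-and-axle MA = R/r = 12/2 = 6.
Gear pair MA = 126/21 = 6.
Lever MA = effort arm / load arm = 2.4/0.4 = 6.
Combined ideal MA = 6 × 6 × 6 = 216.
Effort = load / MA = 8640 / 216 = 40 N.

40 N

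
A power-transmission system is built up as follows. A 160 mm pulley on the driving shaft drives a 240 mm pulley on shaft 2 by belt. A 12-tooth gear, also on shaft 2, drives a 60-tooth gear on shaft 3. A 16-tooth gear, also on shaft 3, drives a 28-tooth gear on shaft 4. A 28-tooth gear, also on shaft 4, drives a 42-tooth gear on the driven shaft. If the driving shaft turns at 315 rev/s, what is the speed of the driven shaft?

16 rev/s

the driving shaft → shaft 2 (belt, 240/160): 315 ÷ 1.5 = 210 rev/s
shaft 2 → shaft 3 (gear mesh, 60/12): 210 ÷ 5 = 42 rev/s
shaft 3 → shaft 4 (gear mesh, 28/16): 42 ÷ 1.75 = 24 rev/s
shaft 4 → the driven shaft (gear mesh, 42/28): 24 ÷ 1.5 = 16 rev/s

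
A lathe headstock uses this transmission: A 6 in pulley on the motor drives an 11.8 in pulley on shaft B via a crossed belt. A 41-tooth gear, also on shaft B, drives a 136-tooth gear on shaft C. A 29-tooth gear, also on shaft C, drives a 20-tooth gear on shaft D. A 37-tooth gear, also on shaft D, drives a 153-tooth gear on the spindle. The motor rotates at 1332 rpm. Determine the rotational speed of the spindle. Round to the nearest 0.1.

71.6 rpm

Belt: ratio = 11.8/6 = 1.9667, so shaft B turns at 1332 / 1.9667 = 677.29 rpm.
Gear mesh: ratio = 136/41 = 3.3171, so shaft C turns at 677.29 / 3.3171 = 204.18 rpm.
Gear mesh: ratio = 20/29 = 0.68966, so shaft D turns at 204.18 / 0.68966 = 296.06 rpm.
Gear mesh: ratio = 153/37 = 4.1351, so the spindle turns at 296.06 / 4.1351 = 71.597 rpm.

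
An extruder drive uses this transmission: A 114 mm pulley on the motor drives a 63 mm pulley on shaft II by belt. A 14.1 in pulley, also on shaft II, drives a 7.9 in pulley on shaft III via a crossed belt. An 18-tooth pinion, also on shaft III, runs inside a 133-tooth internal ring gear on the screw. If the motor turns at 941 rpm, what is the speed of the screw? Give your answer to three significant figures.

the motor → shaft II (belt, 63/114): 941 ÷ 0.55263 = 1702.8 rpm
shaft II → shaft III (belt, 7.9/14.1): 1702.8 ÷ 0.56028 = 3039.1 rpm
shaft III → the screw (internal gear, 133/18): 3039.1 ÷ 7.3889 = 411.31 rpm

411 rpm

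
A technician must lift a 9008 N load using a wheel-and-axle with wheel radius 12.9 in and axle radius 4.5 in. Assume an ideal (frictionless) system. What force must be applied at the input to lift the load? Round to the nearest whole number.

3142 N

Wheel-and-axle MA = R/r = 12.9/4.5 = 2.8667.
Effort = load / MA = 9008 / 2.8667 = 3142.3 N.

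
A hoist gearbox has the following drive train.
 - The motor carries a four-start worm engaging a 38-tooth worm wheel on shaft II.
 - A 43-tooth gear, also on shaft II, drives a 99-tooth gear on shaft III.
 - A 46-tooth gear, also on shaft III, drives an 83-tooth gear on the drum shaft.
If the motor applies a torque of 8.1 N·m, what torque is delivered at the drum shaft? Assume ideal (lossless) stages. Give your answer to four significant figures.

worm 38/4 = 9.5 → τ = 8.1·9.5 = 76.95 N·m
gear mesh 99/43 = 2.3023 → τ = 76.95·2.3023 = 177.16 N·m
gear mesh 83/46 = 1.8043 → τ = 177.16·1.8043 = 319.67 N·m

319.7 N·m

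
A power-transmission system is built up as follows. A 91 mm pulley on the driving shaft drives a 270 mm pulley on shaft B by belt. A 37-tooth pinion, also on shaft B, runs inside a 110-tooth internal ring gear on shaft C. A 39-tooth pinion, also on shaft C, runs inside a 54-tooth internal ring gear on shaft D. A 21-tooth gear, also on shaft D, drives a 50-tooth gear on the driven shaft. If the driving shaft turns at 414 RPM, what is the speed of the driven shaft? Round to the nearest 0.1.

the driving shaft → shaft B (belt, 270/91): 414 ÷ 2.967 = 139.53 RPM
shaft B → shaft C (internal gear, 110/37): 139.53 ÷ 2.973 = 46.934 RPM
shaft C → shaft D (internal gear, 54/39): 46.934 ÷ 1.3846 = 33.897 RPM
shaft D → the driven shaft (gear mesh, 50/21): 33.897 ÷ 2.381 = 14.237 RPM

14.2 RPM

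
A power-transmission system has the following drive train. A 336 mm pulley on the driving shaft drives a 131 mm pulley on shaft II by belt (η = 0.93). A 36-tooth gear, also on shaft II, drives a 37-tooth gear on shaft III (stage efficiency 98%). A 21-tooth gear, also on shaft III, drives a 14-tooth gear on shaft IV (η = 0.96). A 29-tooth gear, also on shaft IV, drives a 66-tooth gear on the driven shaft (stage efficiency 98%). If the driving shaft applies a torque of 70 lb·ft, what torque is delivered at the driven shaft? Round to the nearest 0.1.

36.5 lb·ft

belt 131/336 = 0.38988 → τ = 70·0.38988·0.93 = 25.381 lb·ft
gear mesh 37/36 = 1.0278 → τ = 25.381·1.0278·0.98 = 25.565 lb·ft
gear mesh 14/21 = 0.66667 → τ = 25.565·0.66667·0.96 = 16.361 lb·ft
gear mesh 66/29 = 2.2759 → τ = 16.361·2.2759·0.98 = 36.491 lb·ft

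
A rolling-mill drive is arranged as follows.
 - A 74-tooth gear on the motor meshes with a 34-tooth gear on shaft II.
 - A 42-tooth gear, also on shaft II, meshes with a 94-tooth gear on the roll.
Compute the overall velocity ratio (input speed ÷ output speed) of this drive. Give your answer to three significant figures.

1.03

Each stage contributes driven/driver: gear mesh 34/74 = 0.45946, gear mesh 94/42 = 2.2381.
Overall: 0.45946 × 2.2381 = 1.0283.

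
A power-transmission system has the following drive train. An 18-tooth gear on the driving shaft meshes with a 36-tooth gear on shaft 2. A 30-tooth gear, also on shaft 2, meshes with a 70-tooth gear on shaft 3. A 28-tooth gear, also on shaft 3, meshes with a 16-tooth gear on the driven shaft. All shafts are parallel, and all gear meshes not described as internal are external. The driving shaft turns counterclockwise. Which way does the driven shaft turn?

clockwise

the driving shaft → shaft 2: external mesh, 1 reversal → CW.
shaft 2 → shaft 3: external mesh, 1 reversal → CCW.
shaft 3 → the driven shaft: external mesh, 1 reversal → CW.
3 reversals in total — an odd number — so the driven shaft turns opposite to the driving shaft.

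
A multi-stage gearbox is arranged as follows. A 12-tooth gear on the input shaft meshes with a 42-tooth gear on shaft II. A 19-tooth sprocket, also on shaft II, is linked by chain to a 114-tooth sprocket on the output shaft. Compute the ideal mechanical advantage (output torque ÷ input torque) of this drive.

Each stage contributes driven/driver: gear mesh 42/12 = 3.5, chain 114/19 = 6.
Overall: 3.5 × 6 = 21.

21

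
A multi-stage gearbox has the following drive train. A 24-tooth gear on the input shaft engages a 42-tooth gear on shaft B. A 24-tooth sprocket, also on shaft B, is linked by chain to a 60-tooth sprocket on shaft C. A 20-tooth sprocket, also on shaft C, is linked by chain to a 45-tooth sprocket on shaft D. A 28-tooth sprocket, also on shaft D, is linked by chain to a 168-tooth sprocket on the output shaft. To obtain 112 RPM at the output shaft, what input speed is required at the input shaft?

6615 RPM

Overall ratio R = 1.75 × 2.5 × 2.25 × 6 = 59.062.
Required input speed = output speed × R = 112 × 59.062 = 6615 RPM.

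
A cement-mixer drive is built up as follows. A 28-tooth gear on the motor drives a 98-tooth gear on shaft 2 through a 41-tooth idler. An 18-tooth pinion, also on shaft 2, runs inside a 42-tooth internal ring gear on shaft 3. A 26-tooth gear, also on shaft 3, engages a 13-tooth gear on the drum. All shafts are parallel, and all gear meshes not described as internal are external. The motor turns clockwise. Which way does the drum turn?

the motor → shaft 2: driver → idler → driven is 2 external meshes, 2 reversals → CW.
shaft 2 → shaft 3: internal mesh, same direction → CW.
shaft 3 → the drum: external mesh, 1 reversal → CCW.
3 reversals in total — an odd number — so the drum turns opposite to the motor.

anticlockwise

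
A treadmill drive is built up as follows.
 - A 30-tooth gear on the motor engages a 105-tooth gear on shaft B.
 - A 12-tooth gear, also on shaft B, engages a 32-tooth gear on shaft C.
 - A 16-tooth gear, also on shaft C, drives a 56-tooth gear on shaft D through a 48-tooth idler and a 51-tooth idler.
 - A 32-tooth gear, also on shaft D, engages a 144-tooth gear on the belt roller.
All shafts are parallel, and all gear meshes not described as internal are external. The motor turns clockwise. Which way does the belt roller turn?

the motor → shaft B: external mesh, 1 reversal → CCW.
shaft B → shaft C: external mesh, 1 reversal → CW.
shaft C → shaft D: driver → idler → idler → driven is 3 external meshes, 3 reversals → CCW.
shaft D → the belt roller: external mesh, 1 reversal → CW.
6 reversals in total — an even number — so the belt roller turns the same way as the motor.

clockwise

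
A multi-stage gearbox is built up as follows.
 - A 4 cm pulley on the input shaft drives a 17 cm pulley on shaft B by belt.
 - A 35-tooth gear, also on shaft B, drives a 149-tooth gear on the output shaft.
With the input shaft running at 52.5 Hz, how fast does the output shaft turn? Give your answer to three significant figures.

2.90 Hz

the input shaft → shaft B (belt, 17/4): 52.5 ÷ 4.25 = 12.353 Hz
shaft B → the output shaft (gear mesh, 149/35): 12.353 ÷ 4.2571 = 2.9017 Hz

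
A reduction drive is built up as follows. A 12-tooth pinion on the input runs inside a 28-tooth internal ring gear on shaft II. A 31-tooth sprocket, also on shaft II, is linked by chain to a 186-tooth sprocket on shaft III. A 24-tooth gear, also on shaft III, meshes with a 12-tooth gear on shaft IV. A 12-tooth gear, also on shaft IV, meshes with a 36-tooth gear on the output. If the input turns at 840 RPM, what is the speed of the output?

40 RPM

internal gear 28/12 = 2.3333 → 840/2.3333 = 360 RPM
chain 186/31 = 6 → 360/6 = 60 RPM
gear mesh 12/24 = 0.5 → 60/0.5 = 120 RPM
gear mesh 36/12 = 3 → 120/3 = 40 RPM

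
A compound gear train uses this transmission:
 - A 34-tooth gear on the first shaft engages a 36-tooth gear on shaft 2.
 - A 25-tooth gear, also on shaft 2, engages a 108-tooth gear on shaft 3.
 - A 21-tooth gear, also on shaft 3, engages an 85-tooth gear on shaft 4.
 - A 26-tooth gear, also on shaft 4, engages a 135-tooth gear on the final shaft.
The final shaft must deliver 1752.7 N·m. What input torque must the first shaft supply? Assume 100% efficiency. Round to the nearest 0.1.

Overall ratio R = 1.0588 × 4.32 × 4.0476 × 5.1923 = 96.132.
Input torque = output torque / R = 1752.7 / 96.132 = 18.232 N·m.

18.2 N·m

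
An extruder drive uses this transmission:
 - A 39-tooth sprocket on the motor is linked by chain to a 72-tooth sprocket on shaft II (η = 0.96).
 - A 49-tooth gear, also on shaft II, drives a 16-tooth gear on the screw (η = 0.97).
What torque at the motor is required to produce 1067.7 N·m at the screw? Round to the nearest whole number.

Overall ratio R = 1.8462 × 0.32653 = 0.60283; overall efficiency η = 0.96 × 0.97 = 0.9312.
Input torque = output torque / (R × η) = 1067.7 / (0.60283 × 0.9312) = 1902 N·m.

1902 N·m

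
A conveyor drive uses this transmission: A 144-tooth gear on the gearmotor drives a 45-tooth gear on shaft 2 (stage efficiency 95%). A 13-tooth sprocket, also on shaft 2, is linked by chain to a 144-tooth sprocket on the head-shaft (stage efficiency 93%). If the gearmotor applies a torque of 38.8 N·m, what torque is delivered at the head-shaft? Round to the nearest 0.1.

118.7 N·m

gear mesh 45/144 = 0.3125 → τ = 38.8·0.3125·0.95 = 11.519 N·m
chain 144/13 = 11.077 → τ = 11.519·11.077·0.93 = 118.66 N·m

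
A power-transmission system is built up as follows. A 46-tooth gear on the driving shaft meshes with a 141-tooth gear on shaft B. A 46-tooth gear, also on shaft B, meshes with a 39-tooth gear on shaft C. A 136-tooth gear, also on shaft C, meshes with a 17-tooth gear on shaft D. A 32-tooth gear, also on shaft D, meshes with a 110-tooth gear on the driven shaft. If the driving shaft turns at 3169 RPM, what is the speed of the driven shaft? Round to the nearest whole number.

2838 RPM

gear mesh 141/46 = 3.0652 → 3169/3.0652 = 1033.9 RPM
gear mesh 39/46 = 0.84783 → 1033.9/0.84783 = 1219.4 RPM
gear mesh 17/136 = 0.125 → 1219.4/0.125 = 9755.4 RPM
gear mesh 110/32 = 3.4375 → 9755.4/3.4375 = 2837.9 RPM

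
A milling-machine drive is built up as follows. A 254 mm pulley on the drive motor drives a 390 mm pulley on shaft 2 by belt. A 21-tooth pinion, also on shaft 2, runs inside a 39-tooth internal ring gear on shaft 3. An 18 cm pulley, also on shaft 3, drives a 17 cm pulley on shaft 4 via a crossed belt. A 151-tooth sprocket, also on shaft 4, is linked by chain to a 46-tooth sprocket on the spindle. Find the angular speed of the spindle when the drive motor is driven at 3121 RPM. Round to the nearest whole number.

3804 RPM

Belt: ratio = 390/254 = 1.5354, so shaft 2 turns at 3121 / 1.5354 = 2032.7 RPM.
Internal gear: ratio = 39/21 = 1.8571, so shaft 3 turns at 2032.7 / 1.8571 = 1094.5 RPM.
Belt: ratio = 17/18 = 0.94444, so shaft 4 turns at 1094.5 / 0.94444 = 1158.9 RPM.
Chain: ratio = 46/151 = 0.30464, so the spindle turns at 1158.9 / 0.30464 = 3804.2 RPM.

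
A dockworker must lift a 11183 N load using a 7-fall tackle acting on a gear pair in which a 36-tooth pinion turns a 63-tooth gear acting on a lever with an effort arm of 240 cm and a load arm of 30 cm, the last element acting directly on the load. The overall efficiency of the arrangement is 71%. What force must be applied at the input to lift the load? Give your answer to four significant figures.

160.7 N

Block-and-tackle MA = number of supporting rope parts = 7.
Gear pair MA = 63/36 = 1.75.
Lever MA = effort arm / load arm = 240/30 = 8.
Combined ideal MA = 7 × 1.75 × 8 = 98.
Actual MA = 98 × 0.71 = 69.58.
Effort = load / actual MA = 11183 / 69.58 = 160.72 N.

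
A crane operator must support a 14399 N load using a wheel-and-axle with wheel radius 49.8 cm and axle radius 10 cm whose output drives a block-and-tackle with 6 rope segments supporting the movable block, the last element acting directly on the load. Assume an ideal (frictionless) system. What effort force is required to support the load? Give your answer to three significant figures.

482 N

Wheel-and-axle MA = R/r = 49.8/10 = 4.98.
Block-and-tackle MA = number of supporting rope parts = 6.
Combined ideal MA = 4.98 × 6 = 29.88.
Effort = load / MA = 14399 / 29.88 = 481.89 N.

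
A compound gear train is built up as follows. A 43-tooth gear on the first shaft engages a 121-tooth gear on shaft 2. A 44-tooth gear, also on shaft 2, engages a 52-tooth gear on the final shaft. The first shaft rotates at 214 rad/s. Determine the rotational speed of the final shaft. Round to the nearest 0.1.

the first shaft → shaft 2 (gear mesh, 121/43): 214 ÷ 2.814 = 76.05 rad/s
shaft 2 → the final shaft (gear mesh, 52/44): 76.05 ÷ 1.1818 = 64.35 rad/s

64.3 rad/s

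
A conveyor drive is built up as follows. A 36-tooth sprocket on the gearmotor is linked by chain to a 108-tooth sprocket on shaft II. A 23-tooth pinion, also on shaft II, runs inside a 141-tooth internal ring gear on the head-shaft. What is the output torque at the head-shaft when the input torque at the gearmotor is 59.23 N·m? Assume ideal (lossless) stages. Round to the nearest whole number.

1089 N·m

After the chain (108/36): 59.23 × 3 = 177.69 N·m
After the internal gear (141/23): 177.69 × 6.1304 = 1089.3 N·m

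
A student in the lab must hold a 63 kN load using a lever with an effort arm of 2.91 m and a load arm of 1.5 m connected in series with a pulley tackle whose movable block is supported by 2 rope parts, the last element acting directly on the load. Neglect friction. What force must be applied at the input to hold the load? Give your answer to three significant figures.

16.2 kN

Lever MA = effort arm / load arm = 2.91/1.5 = 1.94.
Block-and-tackle MA = number of supporting rope parts = 2.
Combined ideal MA = 1.94 × 2 = 3.88.
Effort = load / MA = 63 / 3.88 = 16.237 kN.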